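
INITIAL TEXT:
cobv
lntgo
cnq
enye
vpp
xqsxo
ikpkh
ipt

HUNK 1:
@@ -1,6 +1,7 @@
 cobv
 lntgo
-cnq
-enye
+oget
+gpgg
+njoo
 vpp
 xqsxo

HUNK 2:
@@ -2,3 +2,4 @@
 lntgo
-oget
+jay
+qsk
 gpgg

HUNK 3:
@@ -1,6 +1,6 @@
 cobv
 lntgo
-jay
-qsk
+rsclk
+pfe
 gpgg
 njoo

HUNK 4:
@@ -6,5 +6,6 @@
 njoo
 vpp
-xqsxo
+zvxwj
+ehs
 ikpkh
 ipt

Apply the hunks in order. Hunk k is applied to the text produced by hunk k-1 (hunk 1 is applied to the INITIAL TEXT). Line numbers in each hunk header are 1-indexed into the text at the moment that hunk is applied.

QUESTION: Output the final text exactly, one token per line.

Hunk 1: at line 1 remove [cnq,enye] add [oget,gpgg,njoo] -> 9 lines: cobv lntgo oget gpgg njoo vpp xqsxo ikpkh ipt
Hunk 2: at line 2 remove [oget] add [jay,qsk] -> 10 lines: cobv lntgo jay qsk gpgg njoo vpp xqsxo ikpkh ipt
Hunk 3: at line 1 remove [jay,qsk] add [rsclk,pfe] -> 10 lines: cobv lntgo rsclk pfe gpgg njoo vpp xqsxo ikpkh ipt
Hunk 4: at line 6 remove [xqsxo] add [zvxwj,ehs] -> 11 lines: cobv lntgo rsclk pfe gpgg njoo vpp zvxwj ehs ikpkh ipt

Answer: cobv
lntgo
rsclk
pfe
gpgg
njoo
vpp
zvxwj
ehs
ikpkh
ipt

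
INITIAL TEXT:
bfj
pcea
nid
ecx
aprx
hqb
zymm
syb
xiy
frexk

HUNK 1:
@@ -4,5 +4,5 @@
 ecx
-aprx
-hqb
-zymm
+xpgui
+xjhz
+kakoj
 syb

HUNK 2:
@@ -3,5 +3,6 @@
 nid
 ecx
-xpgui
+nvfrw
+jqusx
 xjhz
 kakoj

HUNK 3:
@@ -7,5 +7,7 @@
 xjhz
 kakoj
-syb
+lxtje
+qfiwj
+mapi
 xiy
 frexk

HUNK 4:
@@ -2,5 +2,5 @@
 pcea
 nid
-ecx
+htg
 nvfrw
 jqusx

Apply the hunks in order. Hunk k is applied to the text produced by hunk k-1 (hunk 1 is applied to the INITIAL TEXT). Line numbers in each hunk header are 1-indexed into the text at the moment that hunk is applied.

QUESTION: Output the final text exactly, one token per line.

Hunk 1: at line 4 remove [aprx,hqb,zymm] add [xpgui,xjhz,kakoj] -> 10 lines: bfj pcea nid ecx xpgui xjhz kakoj syb xiy frexk
Hunk 2: at line 3 remove [xpgui] add [nvfrw,jqusx] -> 11 lines: bfj pcea nid ecx nvfrw jqusx xjhz kakoj syb xiy frexk
Hunk 3: at line 7 remove [syb] add [lxtje,qfiwj,mapi] -> 13 lines: bfj pcea nid ecx nvfrw jqusx xjhz kakoj lxtje qfiwj mapi xiy frexk
Hunk 4: at line 2 remove [ecx] add [htg] -> 13 lines: bfj pcea nid htg nvfrw jqusx xjhz kakoj lxtje qfiwj mapi xiy frexk

Answer: bfj
pcea
nid
htg
nvfrw
jqusx
xjhz
kakoj
lxtje
qfiwj
mapi
xiy
frexk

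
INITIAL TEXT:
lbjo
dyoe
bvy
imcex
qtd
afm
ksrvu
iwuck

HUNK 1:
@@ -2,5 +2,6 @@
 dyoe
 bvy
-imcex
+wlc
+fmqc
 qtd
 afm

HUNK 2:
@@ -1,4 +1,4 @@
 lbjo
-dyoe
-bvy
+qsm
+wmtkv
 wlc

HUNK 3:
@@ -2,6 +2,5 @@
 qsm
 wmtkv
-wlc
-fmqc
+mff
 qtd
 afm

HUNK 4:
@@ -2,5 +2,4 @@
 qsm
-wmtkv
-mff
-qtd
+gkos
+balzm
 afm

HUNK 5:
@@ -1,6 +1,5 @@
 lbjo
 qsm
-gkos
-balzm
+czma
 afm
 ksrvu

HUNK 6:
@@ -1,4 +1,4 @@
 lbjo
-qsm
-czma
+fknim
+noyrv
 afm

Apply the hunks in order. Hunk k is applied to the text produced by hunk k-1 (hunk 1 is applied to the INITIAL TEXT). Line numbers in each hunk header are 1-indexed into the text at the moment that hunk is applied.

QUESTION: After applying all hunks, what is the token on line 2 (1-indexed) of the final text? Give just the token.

Hunk 1: at line 2 remove [imcex] add [wlc,fmqc] -> 9 lines: lbjo dyoe bvy wlc fmqc qtd afm ksrvu iwuck
Hunk 2: at line 1 remove [dyoe,bvy] add [qsm,wmtkv] -> 9 lines: lbjo qsm wmtkv wlc fmqc qtd afm ksrvu iwuck
Hunk 3: at line 2 remove [wlc,fmqc] add [mff] -> 8 lines: lbjo qsm wmtkv mff qtd afm ksrvu iwuck
Hunk 4: at line 2 remove [wmtkv,mff,qtd] add [gkos,balzm] -> 7 lines: lbjo qsm gkos balzm afm ksrvu iwuck
Hunk 5: at line 1 remove [gkos,balzm] add [czma] -> 6 lines: lbjo qsm czma afm ksrvu iwuck
Hunk 6: at line 1 remove [qsm,czma] add [fknim,noyrv] -> 6 lines: lbjo fknim noyrv afm ksrvu iwuck
Final line 2: fknim

Answer: fknim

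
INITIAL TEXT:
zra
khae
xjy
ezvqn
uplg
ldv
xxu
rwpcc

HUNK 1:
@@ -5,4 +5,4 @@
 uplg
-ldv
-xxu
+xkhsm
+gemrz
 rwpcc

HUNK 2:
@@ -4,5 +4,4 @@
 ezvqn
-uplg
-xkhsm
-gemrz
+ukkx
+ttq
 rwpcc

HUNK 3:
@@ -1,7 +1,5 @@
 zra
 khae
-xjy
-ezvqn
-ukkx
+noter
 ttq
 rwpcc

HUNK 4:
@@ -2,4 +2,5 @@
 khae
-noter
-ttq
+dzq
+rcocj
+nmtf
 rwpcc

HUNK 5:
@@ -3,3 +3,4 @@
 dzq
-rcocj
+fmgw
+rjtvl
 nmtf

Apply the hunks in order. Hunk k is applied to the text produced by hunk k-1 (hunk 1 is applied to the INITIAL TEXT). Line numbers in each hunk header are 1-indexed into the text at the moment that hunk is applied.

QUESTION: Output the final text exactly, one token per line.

Hunk 1: at line 5 remove [ldv,xxu] add [xkhsm,gemrz] -> 8 lines: zra khae xjy ezvqn uplg xkhsm gemrz rwpcc
Hunk 2: at line 4 remove [uplg,xkhsm,gemrz] add [ukkx,ttq] -> 7 lines: zra khae xjy ezvqn ukkx ttq rwpcc
Hunk 3: at line 1 remove [xjy,ezvqn,ukkx] add [noter] -> 5 lines: zra khae noter ttq rwpcc
Hunk 4: at line 2 remove [noter,ttq] add [dzq,rcocj,nmtf] -> 6 lines: zra khae dzq rcocj nmtf rwpcc
Hunk 5: at line 3 remove [rcocj] add [fmgw,rjtvl] -> 7 lines: zra khae dzq fmgw rjtvl nmtf rwpcc

Answer: zra
khae
dzq
fmgw
rjtvl
nmtf
rwpcc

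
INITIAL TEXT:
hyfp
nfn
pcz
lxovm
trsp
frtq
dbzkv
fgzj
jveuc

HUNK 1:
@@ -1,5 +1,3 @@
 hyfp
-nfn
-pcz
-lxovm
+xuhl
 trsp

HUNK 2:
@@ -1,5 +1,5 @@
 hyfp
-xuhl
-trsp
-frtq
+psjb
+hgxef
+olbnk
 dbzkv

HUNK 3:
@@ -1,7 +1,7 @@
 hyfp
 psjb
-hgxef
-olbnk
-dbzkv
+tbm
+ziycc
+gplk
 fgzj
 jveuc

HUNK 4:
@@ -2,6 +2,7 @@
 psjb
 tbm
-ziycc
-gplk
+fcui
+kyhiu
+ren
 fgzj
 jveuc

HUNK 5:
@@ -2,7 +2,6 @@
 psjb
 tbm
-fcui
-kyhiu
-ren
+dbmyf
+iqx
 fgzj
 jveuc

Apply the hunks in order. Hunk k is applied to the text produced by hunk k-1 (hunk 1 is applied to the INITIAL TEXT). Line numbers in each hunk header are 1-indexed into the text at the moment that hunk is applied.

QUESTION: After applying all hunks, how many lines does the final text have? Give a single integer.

Answer: 7

Derivation:
Hunk 1: at line 1 remove [nfn,pcz,lxovm] add [xuhl] -> 7 lines: hyfp xuhl trsp frtq dbzkv fgzj jveuc
Hunk 2: at line 1 remove [xuhl,trsp,frtq] add [psjb,hgxef,olbnk] -> 7 lines: hyfp psjb hgxef olbnk dbzkv fgzj jveuc
Hunk 3: at line 1 remove [hgxef,olbnk,dbzkv] add [tbm,ziycc,gplk] -> 7 lines: hyfp psjb tbm ziycc gplk fgzj jveuc
Hunk 4: at line 2 remove [ziycc,gplk] add [fcui,kyhiu,ren] -> 8 lines: hyfp psjb tbm fcui kyhiu ren fgzj jveuc
Hunk 5: at line 2 remove [fcui,kyhiu,ren] add [dbmyf,iqx] -> 7 lines: hyfp psjb tbm dbmyf iqx fgzj jveuc
Final line count: 7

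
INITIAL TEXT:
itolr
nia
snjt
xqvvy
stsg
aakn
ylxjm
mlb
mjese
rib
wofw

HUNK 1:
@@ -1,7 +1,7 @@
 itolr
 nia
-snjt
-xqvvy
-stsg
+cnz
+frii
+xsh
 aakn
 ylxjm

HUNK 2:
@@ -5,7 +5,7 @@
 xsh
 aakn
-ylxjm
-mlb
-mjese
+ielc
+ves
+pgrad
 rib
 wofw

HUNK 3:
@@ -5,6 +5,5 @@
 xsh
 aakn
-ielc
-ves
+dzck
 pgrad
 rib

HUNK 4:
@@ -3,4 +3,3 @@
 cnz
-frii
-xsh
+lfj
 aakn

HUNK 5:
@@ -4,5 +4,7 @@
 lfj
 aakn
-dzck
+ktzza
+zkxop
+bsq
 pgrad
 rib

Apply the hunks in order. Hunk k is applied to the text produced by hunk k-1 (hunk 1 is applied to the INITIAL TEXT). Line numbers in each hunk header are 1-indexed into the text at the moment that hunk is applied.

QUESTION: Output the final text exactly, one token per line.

Answer: itolr
nia
cnz
lfj
aakn
ktzza
zkxop
bsq
pgrad
rib
wofw

Derivation:
Hunk 1: at line 1 remove [snjt,xqvvy,stsg] add [cnz,frii,xsh] -> 11 lines: itolr nia cnz frii xsh aakn ylxjm mlb mjese rib wofw
Hunk 2: at line 5 remove [ylxjm,mlb,mjese] add [ielc,ves,pgrad] -> 11 lines: itolr nia cnz frii xsh aakn ielc ves pgrad rib wofw
Hunk 3: at line 5 remove [ielc,ves] add [dzck] -> 10 lines: itolr nia cnz frii xsh aakn dzck pgrad rib wofw
Hunk 4: at line 3 remove [frii,xsh] add [lfj] -> 9 lines: itolr nia cnz lfj aakn dzck pgrad rib wofw
Hunk 5: at line 4 remove [dzck] add [ktzza,zkxop,bsq] -> 11 lines: itolr nia cnz lfj aakn ktzza zkxop bsq pgrad rib wofw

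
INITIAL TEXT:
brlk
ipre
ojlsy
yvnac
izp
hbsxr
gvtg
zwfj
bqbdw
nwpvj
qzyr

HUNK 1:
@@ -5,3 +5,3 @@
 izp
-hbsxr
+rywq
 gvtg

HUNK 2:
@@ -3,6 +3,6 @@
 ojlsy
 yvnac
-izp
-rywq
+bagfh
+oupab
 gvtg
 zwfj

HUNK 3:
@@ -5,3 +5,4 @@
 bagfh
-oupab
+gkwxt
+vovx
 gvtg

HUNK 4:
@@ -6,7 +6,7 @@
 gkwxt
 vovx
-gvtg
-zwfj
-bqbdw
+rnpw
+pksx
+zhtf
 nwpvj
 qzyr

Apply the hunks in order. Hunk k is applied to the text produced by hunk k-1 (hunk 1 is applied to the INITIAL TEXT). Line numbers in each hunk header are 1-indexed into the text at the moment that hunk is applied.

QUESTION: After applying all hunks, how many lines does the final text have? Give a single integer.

Hunk 1: at line 5 remove [hbsxr] add [rywq] -> 11 lines: brlk ipre ojlsy yvnac izp rywq gvtg zwfj bqbdw nwpvj qzyr
Hunk 2: at line 3 remove [izp,rywq] add [bagfh,oupab] -> 11 lines: brlk ipre ojlsy yvnac bagfh oupab gvtg zwfj bqbdw nwpvj qzyr
Hunk 3: at line 5 remove [oupab] add [gkwxt,vovx] -> 12 lines: brlk ipre ojlsy yvnac bagfh gkwxt vovx gvtg zwfj bqbdw nwpvj qzyr
Hunk 4: at line 6 remove [gvtg,zwfj,bqbdw] add [rnpw,pksx,zhtf] -> 12 lines: brlk ipre ojlsy yvnac bagfh gkwxt vovx rnpw pksx zhtf nwpvj qzyr
Final line count: 12

Answer: 12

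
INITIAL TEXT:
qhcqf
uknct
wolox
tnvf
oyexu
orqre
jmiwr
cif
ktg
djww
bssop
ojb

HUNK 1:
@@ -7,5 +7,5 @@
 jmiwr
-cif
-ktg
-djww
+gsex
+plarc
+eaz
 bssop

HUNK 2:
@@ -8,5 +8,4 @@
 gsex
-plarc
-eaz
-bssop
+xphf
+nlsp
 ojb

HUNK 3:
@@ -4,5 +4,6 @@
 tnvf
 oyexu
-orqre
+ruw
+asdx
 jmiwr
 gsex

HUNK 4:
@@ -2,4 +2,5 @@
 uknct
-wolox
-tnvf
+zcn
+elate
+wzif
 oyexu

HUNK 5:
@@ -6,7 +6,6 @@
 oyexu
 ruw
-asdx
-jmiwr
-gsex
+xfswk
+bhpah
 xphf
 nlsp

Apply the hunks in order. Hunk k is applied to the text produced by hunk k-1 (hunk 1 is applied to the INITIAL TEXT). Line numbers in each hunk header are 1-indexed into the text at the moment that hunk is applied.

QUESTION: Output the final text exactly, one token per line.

Hunk 1: at line 7 remove [cif,ktg,djww] add [gsex,plarc,eaz] -> 12 lines: qhcqf uknct wolox tnvf oyexu orqre jmiwr gsex plarc eaz bssop ojb
Hunk 2: at line 8 remove [plarc,eaz,bssop] add [xphf,nlsp] -> 11 lines: qhcqf uknct wolox tnvf oyexu orqre jmiwr gsex xphf nlsp ojb
Hunk 3: at line 4 remove [orqre] add [ruw,asdx] -> 12 lines: qhcqf uknct wolox tnvf oyexu ruw asdx jmiwr gsex xphf nlsp ojb
Hunk 4: at line 2 remove [wolox,tnvf] add [zcn,elate,wzif] -> 13 lines: qhcqf uknct zcn elate wzif oyexu ruw asdx jmiwr gsex xphf nlsp ojb
Hunk 5: at line 6 remove [asdx,jmiwr,gsex] add [xfswk,bhpah] -> 12 lines: qhcqf uknct zcn elate wzif oyexu ruw xfswk bhpah xphf nlsp ojb

Answer: qhcqf
uknct
zcn
elate
wzif
oyexu
ruw
xfswk
bhpah
xphf
nlsp
ojb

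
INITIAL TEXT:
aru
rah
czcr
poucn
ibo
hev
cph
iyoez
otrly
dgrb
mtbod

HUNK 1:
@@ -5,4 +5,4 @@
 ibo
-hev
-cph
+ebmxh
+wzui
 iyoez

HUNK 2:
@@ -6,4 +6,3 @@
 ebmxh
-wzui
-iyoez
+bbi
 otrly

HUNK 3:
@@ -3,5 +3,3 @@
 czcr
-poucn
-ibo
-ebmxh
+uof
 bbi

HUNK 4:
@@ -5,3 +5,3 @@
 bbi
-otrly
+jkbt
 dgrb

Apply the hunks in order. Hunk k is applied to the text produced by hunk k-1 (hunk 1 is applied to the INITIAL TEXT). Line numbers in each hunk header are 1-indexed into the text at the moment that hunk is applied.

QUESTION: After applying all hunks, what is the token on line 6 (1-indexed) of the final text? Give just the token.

Hunk 1: at line 5 remove [hev,cph] add [ebmxh,wzui] -> 11 lines: aru rah czcr poucn ibo ebmxh wzui iyoez otrly dgrb mtbod
Hunk 2: at line 6 remove [wzui,iyoez] add [bbi] -> 10 lines: aru rah czcr poucn ibo ebmxh bbi otrly dgrb mtbod
Hunk 3: at line 3 remove [poucn,ibo,ebmxh] add [uof] -> 8 lines: aru rah czcr uof bbi otrly dgrb mtbod
Hunk 4: at line 5 remove [otrly] add [jkbt] -> 8 lines: aru rah czcr uof bbi jkbt dgrb mtbod
Final line 6: jkbt

Answer: jkbt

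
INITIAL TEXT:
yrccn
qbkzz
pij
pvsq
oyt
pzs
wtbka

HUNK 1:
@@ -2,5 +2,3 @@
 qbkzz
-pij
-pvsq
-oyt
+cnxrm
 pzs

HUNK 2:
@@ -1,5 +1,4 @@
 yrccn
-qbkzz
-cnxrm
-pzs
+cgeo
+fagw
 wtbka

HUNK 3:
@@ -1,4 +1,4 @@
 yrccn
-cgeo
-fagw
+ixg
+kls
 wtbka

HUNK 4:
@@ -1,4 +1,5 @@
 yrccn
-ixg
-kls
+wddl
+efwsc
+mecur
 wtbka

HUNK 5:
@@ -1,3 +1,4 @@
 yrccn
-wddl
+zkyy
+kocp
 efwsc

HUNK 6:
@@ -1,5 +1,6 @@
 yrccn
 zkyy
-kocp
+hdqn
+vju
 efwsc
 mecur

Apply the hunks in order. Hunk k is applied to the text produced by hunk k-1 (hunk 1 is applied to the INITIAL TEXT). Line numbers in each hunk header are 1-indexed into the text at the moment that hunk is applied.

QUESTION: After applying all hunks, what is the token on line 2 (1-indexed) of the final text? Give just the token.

Answer: zkyy

Derivation:
Hunk 1: at line 2 remove [pij,pvsq,oyt] add [cnxrm] -> 5 lines: yrccn qbkzz cnxrm pzs wtbka
Hunk 2: at line 1 remove [qbkzz,cnxrm,pzs] add [cgeo,fagw] -> 4 lines: yrccn cgeo fagw wtbka
Hunk 3: at line 1 remove [cgeo,fagw] add [ixg,kls] -> 4 lines: yrccn ixg kls wtbka
Hunk 4: at line 1 remove [ixg,kls] add [wddl,efwsc,mecur] -> 5 lines: yrccn wddl efwsc mecur wtbka
Hunk 5: at line 1 remove [wddl] add [zkyy,kocp] -> 6 lines: yrccn zkyy kocp efwsc mecur wtbka
Hunk 6: at line 1 remove [kocp] add [hdqn,vju] -> 7 lines: yrccn zkyy hdqn vju efwsc mecur wtbka
Final line 2: zkyy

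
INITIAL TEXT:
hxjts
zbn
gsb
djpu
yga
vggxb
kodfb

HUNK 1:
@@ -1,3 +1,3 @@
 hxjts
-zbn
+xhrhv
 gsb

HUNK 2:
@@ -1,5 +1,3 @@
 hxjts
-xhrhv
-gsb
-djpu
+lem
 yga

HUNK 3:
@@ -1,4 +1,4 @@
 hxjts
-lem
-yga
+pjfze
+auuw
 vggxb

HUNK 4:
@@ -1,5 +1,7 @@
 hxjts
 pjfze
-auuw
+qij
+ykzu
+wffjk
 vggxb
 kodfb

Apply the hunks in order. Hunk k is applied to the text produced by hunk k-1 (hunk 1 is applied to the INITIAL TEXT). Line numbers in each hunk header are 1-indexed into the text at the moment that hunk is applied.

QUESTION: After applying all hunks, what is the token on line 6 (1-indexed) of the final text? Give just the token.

Hunk 1: at line 1 remove [zbn] add [xhrhv] -> 7 lines: hxjts xhrhv gsb djpu yga vggxb kodfb
Hunk 2: at line 1 remove [xhrhv,gsb,djpu] add [lem] -> 5 lines: hxjts lem yga vggxb kodfb
Hunk 3: at line 1 remove [lem,yga] add [pjfze,auuw] -> 5 lines: hxjts pjfze auuw vggxb kodfb
Hunk 4: at line 1 remove [auuw] add [qij,ykzu,wffjk] -> 7 lines: hxjts pjfze qij ykzu wffjk vggxb kodfb
Final line 6: vggxb

Answer: vggxb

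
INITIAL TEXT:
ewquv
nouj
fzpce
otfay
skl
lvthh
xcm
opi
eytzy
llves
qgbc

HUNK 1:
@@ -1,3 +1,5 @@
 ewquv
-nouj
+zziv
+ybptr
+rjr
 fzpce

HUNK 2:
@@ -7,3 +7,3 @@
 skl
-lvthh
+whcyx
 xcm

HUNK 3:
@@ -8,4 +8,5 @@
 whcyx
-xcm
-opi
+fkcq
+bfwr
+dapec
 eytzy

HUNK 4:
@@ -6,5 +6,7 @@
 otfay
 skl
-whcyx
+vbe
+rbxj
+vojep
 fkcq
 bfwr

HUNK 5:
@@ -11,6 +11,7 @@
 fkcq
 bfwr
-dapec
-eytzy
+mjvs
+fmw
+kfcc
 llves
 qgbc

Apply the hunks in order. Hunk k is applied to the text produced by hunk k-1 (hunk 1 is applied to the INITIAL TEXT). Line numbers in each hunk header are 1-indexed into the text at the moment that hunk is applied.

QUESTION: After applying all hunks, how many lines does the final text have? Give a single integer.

Hunk 1: at line 1 remove [nouj] add [zziv,ybptr,rjr] -> 13 lines: ewquv zziv ybptr rjr fzpce otfay skl lvthh xcm opi eytzy llves qgbc
Hunk 2: at line 7 remove [lvthh] add [whcyx] -> 13 lines: ewquv zziv ybptr rjr fzpce otfay skl whcyx xcm opi eytzy llves qgbc
Hunk 3: at line 8 remove [xcm,opi] add [fkcq,bfwr,dapec] -> 14 lines: ewquv zziv ybptr rjr fzpce otfay skl whcyx fkcq bfwr dapec eytzy llves qgbc
Hunk 4: at line 6 remove [whcyx] add [vbe,rbxj,vojep] -> 16 lines: ewquv zziv ybptr rjr fzpce otfay skl vbe rbxj vojep fkcq bfwr dapec eytzy llves qgbc
Hunk 5: at line 11 remove [dapec,eytzy] add [mjvs,fmw,kfcc] -> 17 lines: ewquv zziv ybptr rjr fzpce otfay skl vbe rbxj vojep fkcq bfwr mjvs fmw kfcc llves qgbc
Final line count: 17

Answer: 17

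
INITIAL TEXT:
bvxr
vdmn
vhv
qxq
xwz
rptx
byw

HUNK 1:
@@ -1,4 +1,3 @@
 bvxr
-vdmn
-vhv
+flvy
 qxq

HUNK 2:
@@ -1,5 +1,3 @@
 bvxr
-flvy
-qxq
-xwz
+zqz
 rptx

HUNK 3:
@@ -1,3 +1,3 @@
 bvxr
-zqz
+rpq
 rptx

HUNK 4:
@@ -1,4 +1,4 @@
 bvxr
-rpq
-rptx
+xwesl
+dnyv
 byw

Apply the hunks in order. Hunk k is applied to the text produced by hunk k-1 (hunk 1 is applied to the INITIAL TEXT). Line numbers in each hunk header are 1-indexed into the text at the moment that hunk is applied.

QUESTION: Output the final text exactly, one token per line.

Answer: bvxr
xwesl
dnyv
byw

Derivation:
Hunk 1: at line 1 remove [vdmn,vhv] add [flvy] -> 6 lines: bvxr flvy qxq xwz rptx byw
Hunk 2: at line 1 remove [flvy,qxq,xwz] add [zqz] -> 4 lines: bvxr zqz rptx byw
Hunk 3: at line 1 remove [zqz] add [rpq] -> 4 lines: bvxr rpq rptx byw
Hunk 4: at line 1 remove [rpq,rptx] add [xwesl,dnyv] -> 4 lines: bvxr xwesl dnyv byw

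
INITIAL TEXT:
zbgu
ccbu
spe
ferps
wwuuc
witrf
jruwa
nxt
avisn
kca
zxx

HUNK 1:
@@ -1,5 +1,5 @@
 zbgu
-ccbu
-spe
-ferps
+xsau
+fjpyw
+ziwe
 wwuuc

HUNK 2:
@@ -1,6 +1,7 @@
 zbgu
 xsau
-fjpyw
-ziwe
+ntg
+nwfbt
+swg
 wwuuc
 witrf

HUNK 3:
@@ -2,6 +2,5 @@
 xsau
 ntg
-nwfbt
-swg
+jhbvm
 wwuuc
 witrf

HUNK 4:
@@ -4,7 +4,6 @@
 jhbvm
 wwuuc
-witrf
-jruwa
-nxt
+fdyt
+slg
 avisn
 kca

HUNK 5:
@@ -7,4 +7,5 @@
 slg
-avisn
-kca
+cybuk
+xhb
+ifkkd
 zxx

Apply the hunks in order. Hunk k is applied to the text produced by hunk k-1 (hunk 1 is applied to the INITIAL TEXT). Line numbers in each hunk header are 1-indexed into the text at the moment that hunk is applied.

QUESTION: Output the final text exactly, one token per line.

Answer: zbgu
xsau
ntg
jhbvm
wwuuc
fdyt
slg
cybuk
xhb
ifkkd
zxx

Derivation:
Hunk 1: at line 1 remove [ccbu,spe,ferps] add [xsau,fjpyw,ziwe] -> 11 lines: zbgu xsau fjpyw ziwe wwuuc witrf jruwa nxt avisn kca zxx
Hunk 2: at line 1 remove [fjpyw,ziwe] add [ntg,nwfbt,swg] -> 12 lines: zbgu xsau ntg nwfbt swg wwuuc witrf jruwa nxt avisn kca zxx
Hunk 3: at line 2 remove [nwfbt,swg] add [jhbvm] -> 11 lines: zbgu xsau ntg jhbvm wwuuc witrf jruwa nxt avisn kca zxx
Hunk 4: at line 4 remove [witrf,jruwa,nxt] add [fdyt,slg] -> 10 lines: zbgu xsau ntg jhbvm wwuuc fdyt slg avisn kca zxx
Hunk 5: at line 7 remove [avisn,kca] add [cybuk,xhb,ifkkd] -> 11 lines: zbgu xsau ntg jhbvm wwuuc fdyt slg cybuk xhb ifkkd zxx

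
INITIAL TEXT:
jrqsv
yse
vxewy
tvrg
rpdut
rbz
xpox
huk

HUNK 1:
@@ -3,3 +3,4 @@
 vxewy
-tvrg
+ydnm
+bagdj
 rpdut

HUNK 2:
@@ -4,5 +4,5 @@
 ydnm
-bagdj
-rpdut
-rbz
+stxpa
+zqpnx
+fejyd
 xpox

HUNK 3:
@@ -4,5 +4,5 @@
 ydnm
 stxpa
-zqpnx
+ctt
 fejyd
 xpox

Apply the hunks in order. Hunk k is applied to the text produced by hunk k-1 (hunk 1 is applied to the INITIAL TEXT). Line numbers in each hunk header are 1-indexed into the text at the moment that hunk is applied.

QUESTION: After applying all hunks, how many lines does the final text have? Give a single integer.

Hunk 1: at line 3 remove [tvrg] add [ydnm,bagdj] -> 9 lines: jrqsv yse vxewy ydnm bagdj rpdut rbz xpox huk
Hunk 2: at line 4 remove [bagdj,rpdut,rbz] add [stxpa,zqpnx,fejyd] -> 9 lines: jrqsv yse vxewy ydnm stxpa zqpnx fejyd xpox huk
Hunk 3: at line 4 remove [zqpnx] add [ctt] -> 9 lines: jrqsv yse vxewy ydnm stxpa ctt fejyd xpox huk
Final line count: 9

Answer: 9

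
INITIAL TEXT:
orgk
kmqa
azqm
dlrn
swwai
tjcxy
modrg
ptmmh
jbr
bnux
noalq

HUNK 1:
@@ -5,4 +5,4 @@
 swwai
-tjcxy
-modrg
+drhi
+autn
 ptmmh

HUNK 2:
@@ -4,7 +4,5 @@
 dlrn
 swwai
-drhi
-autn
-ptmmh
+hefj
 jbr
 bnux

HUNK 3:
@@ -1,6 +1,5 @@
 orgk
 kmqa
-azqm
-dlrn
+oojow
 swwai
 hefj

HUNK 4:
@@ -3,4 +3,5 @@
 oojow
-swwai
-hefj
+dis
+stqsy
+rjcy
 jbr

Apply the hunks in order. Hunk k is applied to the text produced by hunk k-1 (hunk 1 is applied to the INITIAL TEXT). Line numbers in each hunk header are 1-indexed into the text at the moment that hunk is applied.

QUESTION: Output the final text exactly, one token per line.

Answer: orgk
kmqa
oojow
dis
stqsy
rjcy
jbr
bnux
noalq

Derivation:
Hunk 1: at line 5 remove [tjcxy,modrg] add [drhi,autn] -> 11 lines: orgk kmqa azqm dlrn swwai drhi autn ptmmh jbr bnux noalq
Hunk 2: at line 4 remove [drhi,autn,ptmmh] add [hefj] -> 9 lines: orgk kmqa azqm dlrn swwai hefj jbr bnux noalq
Hunk 3: at line 1 remove [azqm,dlrn] add [oojow] -> 8 lines: orgk kmqa oojow swwai hefj jbr bnux noalq
Hunk 4: at line 3 remove [swwai,hefj] add [dis,stqsy,rjcy] -> 9 lines: orgk kmqa oojow dis stqsy rjcy jbr bnux noalq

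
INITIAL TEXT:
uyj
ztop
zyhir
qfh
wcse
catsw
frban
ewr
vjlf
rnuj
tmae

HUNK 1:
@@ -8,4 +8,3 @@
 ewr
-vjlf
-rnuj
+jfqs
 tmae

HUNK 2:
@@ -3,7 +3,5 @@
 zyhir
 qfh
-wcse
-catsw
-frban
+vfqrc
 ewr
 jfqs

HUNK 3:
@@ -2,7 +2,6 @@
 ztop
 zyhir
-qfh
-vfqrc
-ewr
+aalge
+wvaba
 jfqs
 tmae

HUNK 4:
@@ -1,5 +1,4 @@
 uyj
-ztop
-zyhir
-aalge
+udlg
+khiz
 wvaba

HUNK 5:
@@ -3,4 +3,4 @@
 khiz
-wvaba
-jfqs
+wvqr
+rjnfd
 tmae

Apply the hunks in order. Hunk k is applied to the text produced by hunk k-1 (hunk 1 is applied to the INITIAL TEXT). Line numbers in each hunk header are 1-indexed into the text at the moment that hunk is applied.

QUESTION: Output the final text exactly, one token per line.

Answer: uyj
udlg
khiz
wvqr
rjnfd
tmae

Derivation:
Hunk 1: at line 8 remove [vjlf,rnuj] add [jfqs] -> 10 lines: uyj ztop zyhir qfh wcse catsw frban ewr jfqs tmae
Hunk 2: at line 3 remove [wcse,catsw,frban] add [vfqrc] -> 8 lines: uyj ztop zyhir qfh vfqrc ewr jfqs tmae
Hunk 3: at line 2 remove [qfh,vfqrc,ewr] add [aalge,wvaba] -> 7 lines: uyj ztop zyhir aalge wvaba jfqs tmae
Hunk 4: at line 1 remove [ztop,zyhir,aalge] add [udlg,khiz] -> 6 lines: uyj udlg khiz wvaba jfqs tmae
Hunk 5: at line 3 remove [wvaba,jfqs] add [wvqr,rjnfd] -> 6 lines: uyj udlg khiz wvqr rjnfd tmae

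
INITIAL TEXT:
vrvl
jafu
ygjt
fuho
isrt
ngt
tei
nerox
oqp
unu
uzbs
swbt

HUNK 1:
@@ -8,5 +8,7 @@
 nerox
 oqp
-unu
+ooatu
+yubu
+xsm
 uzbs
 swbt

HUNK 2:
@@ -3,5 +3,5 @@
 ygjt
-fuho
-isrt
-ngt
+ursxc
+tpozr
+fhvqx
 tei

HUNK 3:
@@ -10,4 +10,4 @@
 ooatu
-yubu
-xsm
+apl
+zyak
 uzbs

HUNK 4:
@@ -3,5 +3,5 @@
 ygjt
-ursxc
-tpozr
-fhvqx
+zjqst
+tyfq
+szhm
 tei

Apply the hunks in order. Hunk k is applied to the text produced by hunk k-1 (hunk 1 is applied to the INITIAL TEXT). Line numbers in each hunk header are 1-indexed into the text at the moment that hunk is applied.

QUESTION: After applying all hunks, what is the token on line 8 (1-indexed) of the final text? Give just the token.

Hunk 1: at line 8 remove [unu] add [ooatu,yubu,xsm] -> 14 lines: vrvl jafu ygjt fuho isrt ngt tei nerox oqp ooatu yubu xsm uzbs swbt
Hunk 2: at line 3 remove [fuho,isrt,ngt] add [ursxc,tpozr,fhvqx] -> 14 lines: vrvl jafu ygjt ursxc tpozr fhvqx tei nerox oqp ooatu yubu xsm uzbs swbt
Hunk 3: at line 10 remove [yubu,xsm] add [apl,zyak] -> 14 lines: vrvl jafu ygjt ursxc tpozr fhvqx tei nerox oqp ooatu apl zyak uzbs swbt
Hunk 4: at line 3 remove [ursxc,tpozr,fhvqx] add [zjqst,tyfq,szhm] -> 14 lines: vrvl jafu ygjt zjqst tyfq szhm tei nerox oqp ooatu apl zyak uzbs swbt
Final line 8: nerox

Answer: nerox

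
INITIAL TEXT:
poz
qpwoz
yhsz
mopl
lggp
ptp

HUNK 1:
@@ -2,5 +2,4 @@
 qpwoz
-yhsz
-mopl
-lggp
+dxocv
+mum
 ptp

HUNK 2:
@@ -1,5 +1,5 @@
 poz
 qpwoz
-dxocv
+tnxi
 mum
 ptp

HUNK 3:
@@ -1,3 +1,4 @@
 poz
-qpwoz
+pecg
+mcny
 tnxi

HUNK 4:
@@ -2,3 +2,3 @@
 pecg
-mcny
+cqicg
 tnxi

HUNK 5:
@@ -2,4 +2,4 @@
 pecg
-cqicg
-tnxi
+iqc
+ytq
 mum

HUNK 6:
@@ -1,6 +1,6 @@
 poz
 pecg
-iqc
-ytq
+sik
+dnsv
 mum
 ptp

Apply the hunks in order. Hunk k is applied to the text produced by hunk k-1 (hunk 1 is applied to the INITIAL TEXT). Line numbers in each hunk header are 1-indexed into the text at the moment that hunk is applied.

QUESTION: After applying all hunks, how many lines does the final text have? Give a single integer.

Hunk 1: at line 2 remove [yhsz,mopl,lggp] add [dxocv,mum] -> 5 lines: poz qpwoz dxocv mum ptp
Hunk 2: at line 1 remove [dxocv] add [tnxi] -> 5 lines: poz qpwoz tnxi mum ptp
Hunk 3: at line 1 remove [qpwoz] add [pecg,mcny] -> 6 lines: poz pecg mcny tnxi mum ptp
Hunk 4: at line 2 remove [mcny] add [cqicg] -> 6 lines: poz pecg cqicg tnxi mum ptp
Hunk 5: at line 2 remove [cqicg,tnxi] add [iqc,ytq] -> 6 lines: poz pecg iqc ytq mum ptp
Hunk 6: at line 1 remove [iqc,ytq] add [sik,dnsv] -> 6 lines: poz pecg sik dnsv mum ptp
Final line count: 6

Answer: 6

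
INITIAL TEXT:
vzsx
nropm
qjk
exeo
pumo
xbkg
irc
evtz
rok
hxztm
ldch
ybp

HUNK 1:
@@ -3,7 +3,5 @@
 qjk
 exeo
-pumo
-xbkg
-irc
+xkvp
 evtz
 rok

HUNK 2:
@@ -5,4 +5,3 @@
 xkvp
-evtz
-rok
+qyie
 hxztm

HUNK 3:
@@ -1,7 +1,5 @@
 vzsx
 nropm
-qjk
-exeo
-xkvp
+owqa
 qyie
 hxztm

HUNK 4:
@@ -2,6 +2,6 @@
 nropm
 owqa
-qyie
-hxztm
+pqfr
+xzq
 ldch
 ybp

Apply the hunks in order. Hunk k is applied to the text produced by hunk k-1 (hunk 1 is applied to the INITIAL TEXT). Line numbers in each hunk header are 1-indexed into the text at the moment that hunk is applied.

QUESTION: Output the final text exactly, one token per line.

Answer: vzsx
nropm
owqa
pqfr
xzq
ldch
ybp

Derivation:
Hunk 1: at line 3 remove [pumo,xbkg,irc] add [xkvp] -> 10 lines: vzsx nropm qjk exeo xkvp evtz rok hxztm ldch ybp
Hunk 2: at line 5 remove [evtz,rok] add [qyie] -> 9 lines: vzsx nropm qjk exeo xkvp qyie hxztm ldch ybp
Hunk 3: at line 1 remove [qjk,exeo,xkvp] add [owqa] -> 7 lines: vzsx nropm owqa qyie hxztm ldch ybp
Hunk 4: at line 2 remove [qyie,hxztm] add [pqfr,xzq] -> 7 lines: vzsx nropm owqa pqfr xzq ldch ybp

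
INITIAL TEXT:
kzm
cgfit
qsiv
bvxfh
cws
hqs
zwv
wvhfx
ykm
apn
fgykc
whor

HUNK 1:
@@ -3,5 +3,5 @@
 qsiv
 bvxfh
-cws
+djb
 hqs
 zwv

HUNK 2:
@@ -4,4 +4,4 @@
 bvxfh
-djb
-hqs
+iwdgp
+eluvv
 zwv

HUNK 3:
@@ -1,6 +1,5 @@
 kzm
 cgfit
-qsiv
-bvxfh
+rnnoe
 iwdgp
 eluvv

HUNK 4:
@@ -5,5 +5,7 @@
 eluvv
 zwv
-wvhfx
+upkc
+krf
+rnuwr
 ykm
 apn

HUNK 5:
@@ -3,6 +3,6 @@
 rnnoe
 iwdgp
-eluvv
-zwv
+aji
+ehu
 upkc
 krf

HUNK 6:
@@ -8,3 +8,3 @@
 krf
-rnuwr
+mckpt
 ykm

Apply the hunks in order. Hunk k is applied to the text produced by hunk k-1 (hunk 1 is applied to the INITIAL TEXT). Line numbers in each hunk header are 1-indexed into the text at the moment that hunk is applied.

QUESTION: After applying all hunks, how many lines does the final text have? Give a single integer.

Answer: 13

Derivation:
Hunk 1: at line 3 remove [cws] add [djb] -> 12 lines: kzm cgfit qsiv bvxfh djb hqs zwv wvhfx ykm apn fgykc whor
Hunk 2: at line 4 remove [djb,hqs] add [iwdgp,eluvv] -> 12 lines: kzm cgfit qsiv bvxfh iwdgp eluvv zwv wvhfx ykm apn fgykc whor
Hunk 3: at line 1 remove [qsiv,bvxfh] add [rnnoe] -> 11 lines: kzm cgfit rnnoe iwdgp eluvv zwv wvhfx ykm apn fgykc whor
Hunk 4: at line 5 remove [wvhfx] add [upkc,krf,rnuwr] -> 13 lines: kzm cgfit rnnoe iwdgp eluvv zwv upkc krf rnuwr ykm apn fgykc whor
Hunk 5: at line 3 remove [eluvv,zwv] add [aji,ehu] -> 13 lines: kzm cgfit rnnoe iwdgp aji ehu upkc krf rnuwr ykm apn fgykc whor
Hunk 6: at line 8 remove [rnuwr] add [mckpt] -> 13 lines: kzm cgfit rnnoe iwdgp aji ehu upkc krf mckpt ykm apn fgykc whor
Final line count: 13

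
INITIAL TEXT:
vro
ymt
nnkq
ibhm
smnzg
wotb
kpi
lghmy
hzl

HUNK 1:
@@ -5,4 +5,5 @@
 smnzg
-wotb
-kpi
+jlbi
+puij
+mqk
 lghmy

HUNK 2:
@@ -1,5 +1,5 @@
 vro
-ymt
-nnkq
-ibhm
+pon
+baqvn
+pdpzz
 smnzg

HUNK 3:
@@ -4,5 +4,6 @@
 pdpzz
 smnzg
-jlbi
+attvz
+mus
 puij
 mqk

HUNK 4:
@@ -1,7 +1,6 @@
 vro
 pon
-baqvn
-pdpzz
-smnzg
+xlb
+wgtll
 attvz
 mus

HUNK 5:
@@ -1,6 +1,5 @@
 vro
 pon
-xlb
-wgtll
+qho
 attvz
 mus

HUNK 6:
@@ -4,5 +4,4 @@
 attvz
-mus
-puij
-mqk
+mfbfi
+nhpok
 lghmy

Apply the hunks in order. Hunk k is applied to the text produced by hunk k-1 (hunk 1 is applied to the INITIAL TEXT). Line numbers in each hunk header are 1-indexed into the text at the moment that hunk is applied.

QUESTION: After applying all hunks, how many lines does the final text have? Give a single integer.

Hunk 1: at line 5 remove [wotb,kpi] add [jlbi,puij,mqk] -> 10 lines: vro ymt nnkq ibhm smnzg jlbi puij mqk lghmy hzl
Hunk 2: at line 1 remove [ymt,nnkq,ibhm] add [pon,baqvn,pdpzz] -> 10 lines: vro pon baqvn pdpzz smnzg jlbi puij mqk lghmy hzl
Hunk 3: at line 4 remove [jlbi] add [attvz,mus] -> 11 lines: vro pon baqvn pdpzz smnzg attvz mus puij mqk lghmy hzl
Hunk 4: at line 1 remove [baqvn,pdpzz,smnzg] add [xlb,wgtll] -> 10 lines: vro pon xlb wgtll attvz mus puij mqk lghmy hzl
Hunk 5: at line 1 remove [xlb,wgtll] add [qho] -> 9 lines: vro pon qho attvz mus puij mqk lghmy hzl
Hunk 6: at line 4 remove [mus,puij,mqk] add [mfbfi,nhpok] -> 8 lines: vro pon qho attvz mfbfi nhpok lghmy hzl
Final line count: 8

Answer: 8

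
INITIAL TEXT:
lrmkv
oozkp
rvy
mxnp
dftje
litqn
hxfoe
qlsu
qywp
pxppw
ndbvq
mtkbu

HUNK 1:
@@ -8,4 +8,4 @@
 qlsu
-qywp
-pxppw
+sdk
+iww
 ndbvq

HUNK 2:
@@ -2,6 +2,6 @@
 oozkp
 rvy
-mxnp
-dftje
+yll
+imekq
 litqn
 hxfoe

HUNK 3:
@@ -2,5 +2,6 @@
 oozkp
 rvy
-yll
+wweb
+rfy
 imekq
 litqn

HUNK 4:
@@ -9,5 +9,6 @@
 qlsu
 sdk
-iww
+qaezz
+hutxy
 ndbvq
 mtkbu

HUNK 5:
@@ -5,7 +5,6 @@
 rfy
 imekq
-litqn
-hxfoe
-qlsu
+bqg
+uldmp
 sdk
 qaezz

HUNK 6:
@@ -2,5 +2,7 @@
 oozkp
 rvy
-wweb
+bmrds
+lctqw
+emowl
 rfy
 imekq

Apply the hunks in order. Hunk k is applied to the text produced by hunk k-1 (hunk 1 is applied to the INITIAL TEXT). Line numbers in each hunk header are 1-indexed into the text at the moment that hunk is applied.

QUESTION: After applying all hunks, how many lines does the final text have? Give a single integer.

Hunk 1: at line 8 remove [qywp,pxppw] add [sdk,iww] -> 12 lines: lrmkv oozkp rvy mxnp dftje litqn hxfoe qlsu sdk iww ndbvq mtkbu
Hunk 2: at line 2 remove [mxnp,dftje] add [yll,imekq] -> 12 lines: lrmkv oozkp rvy yll imekq litqn hxfoe qlsu sdk iww ndbvq mtkbu
Hunk 3: at line 2 remove [yll] add [wweb,rfy] -> 13 lines: lrmkv oozkp rvy wweb rfy imekq litqn hxfoe qlsu sdk iww ndbvq mtkbu
Hunk 4: at line 9 remove [iww] add [qaezz,hutxy] -> 14 lines: lrmkv oozkp rvy wweb rfy imekq litqn hxfoe qlsu sdk qaezz hutxy ndbvq mtkbu
Hunk 5: at line 5 remove [litqn,hxfoe,qlsu] add [bqg,uldmp] -> 13 lines: lrmkv oozkp rvy wweb rfy imekq bqg uldmp sdk qaezz hutxy ndbvq mtkbu
Hunk 6: at line 2 remove [wweb] add [bmrds,lctqw,emowl] -> 15 lines: lrmkv oozkp rvy bmrds lctqw emowl rfy imekq bqg uldmp sdk qaezz hutxy ndbvq mtkbu
Final line count: 15

Answer: 15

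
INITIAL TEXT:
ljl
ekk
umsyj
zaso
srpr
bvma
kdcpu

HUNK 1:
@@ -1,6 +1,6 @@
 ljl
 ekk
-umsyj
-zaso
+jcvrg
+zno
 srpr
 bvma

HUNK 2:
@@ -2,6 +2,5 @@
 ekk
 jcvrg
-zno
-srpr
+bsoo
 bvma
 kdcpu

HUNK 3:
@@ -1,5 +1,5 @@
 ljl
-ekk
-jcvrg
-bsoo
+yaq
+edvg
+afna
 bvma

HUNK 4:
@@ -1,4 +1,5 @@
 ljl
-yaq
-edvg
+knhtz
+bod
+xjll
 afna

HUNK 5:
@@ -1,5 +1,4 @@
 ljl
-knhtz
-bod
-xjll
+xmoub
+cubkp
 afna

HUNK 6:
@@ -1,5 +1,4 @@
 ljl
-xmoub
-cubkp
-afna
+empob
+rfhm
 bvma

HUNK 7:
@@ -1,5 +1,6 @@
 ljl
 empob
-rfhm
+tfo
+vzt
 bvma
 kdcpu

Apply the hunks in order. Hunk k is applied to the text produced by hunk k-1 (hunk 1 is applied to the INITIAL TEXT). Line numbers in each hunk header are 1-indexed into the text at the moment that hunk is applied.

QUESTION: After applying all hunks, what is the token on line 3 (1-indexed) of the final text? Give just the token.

Hunk 1: at line 1 remove [umsyj,zaso] add [jcvrg,zno] -> 7 lines: ljl ekk jcvrg zno srpr bvma kdcpu
Hunk 2: at line 2 remove [zno,srpr] add [bsoo] -> 6 lines: ljl ekk jcvrg bsoo bvma kdcpu
Hunk 3: at line 1 remove [ekk,jcvrg,bsoo] add [yaq,edvg,afna] -> 6 lines: ljl yaq edvg afna bvma kdcpu
Hunk 4: at line 1 remove [yaq,edvg] add [knhtz,bod,xjll] -> 7 lines: ljl knhtz bod xjll afna bvma kdcpu
Hunk 5: at line 1 remove [knhtz,bod,xjll] add [xmoub,cubkp] -> 6 lines: ljl xmoub cubkp afna bvma kdcpu
Hunk 6: at line 1 remove [xmoub,cubkp,afna] add [empob,rfhm] -> 5 lines: ljl empob rfhm bvma kdcpu
Hunk 7: at line 1 remove [rfhm] add [tfo,vzt] -> 6 lines: ljl empob tfo vzt bvma kdcpu
Final line 3: tfo

Answer: tfo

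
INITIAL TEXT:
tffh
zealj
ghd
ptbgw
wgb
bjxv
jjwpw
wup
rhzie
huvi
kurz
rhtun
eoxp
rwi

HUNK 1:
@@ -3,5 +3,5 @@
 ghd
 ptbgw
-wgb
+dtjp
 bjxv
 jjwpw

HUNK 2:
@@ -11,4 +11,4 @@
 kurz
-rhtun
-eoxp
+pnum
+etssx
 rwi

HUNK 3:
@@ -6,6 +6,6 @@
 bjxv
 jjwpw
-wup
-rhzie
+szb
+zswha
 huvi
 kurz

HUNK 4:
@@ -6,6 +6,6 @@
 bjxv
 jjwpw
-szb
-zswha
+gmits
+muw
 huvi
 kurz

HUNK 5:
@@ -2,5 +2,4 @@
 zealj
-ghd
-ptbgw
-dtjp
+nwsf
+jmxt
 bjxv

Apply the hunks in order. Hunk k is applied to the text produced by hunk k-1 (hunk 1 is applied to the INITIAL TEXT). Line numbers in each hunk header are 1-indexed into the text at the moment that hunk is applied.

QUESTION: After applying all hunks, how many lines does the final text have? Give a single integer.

Hunk 1: at line 3 remove [wgb] add [dtjp] -> 14 lines: tffh zealj ghd ptbgw dtjp bjxv jjwpw wup rhzie huvi kurz rhtun eoxp rwi
Hunk 2: at line 11 remove [rhtun,eoxp] add [pnum,etssx] -> 14 lines: tffh zealj ghd ptbgw dtjp bjxv jjwpw wup rhzie huvi kurz pnum etssx rwi
Hunk 3: at line 6 remove [wup,rhzie] add [szb,zswha] -> 14 lines: tffh zealj ghd ptbgw dtjp bjxv jjwpw szb zswha huvi kurz pnum etssx rwi
Hunk 4: at line 6 remove [szb,zswha] add [gmits,muw] -> 14 lines: tffh zealj ghd ptbgw dtjp bjxv jjwpw gmits muw huvi kurz pnum etssx rwi
Hunk 5: at line 2 remove [ghd,ptbgw,dtjp] add [nwsf,jmxt] -> 13 lines: tffh zealj nwsf jmxt bjxv jjwpw gmits muw huvi kurz pnum etssx rwi
Final line count: 13

Answer: 13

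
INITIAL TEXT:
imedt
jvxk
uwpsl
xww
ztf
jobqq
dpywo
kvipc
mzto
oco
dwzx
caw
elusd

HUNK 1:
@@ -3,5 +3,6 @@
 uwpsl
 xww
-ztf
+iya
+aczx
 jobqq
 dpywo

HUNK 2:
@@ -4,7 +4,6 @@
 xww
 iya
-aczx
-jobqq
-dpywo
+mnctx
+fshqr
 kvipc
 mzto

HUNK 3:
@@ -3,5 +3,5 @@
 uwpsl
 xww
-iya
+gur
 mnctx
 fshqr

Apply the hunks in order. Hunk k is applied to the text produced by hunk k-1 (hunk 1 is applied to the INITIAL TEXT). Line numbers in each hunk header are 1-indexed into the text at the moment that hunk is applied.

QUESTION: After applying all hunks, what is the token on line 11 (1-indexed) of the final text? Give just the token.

Answer: dwzx

Derivation:
Hunk 1: at line 3 remove [ztf] add [iya,aczx] -> 14 lines: imedt jvxk uwpsl xww iya aczx jobqq dpywo kvipc mzto oco dwzx caw elusd
Hunk 2: at line 4 remove [aczx,jobqq,dpywo] add [mnctx,fshqr] -> 13 lines: imedt jvxk uwpsl xww iya mnctx fshqr kvipc mzto oco dwzx caw elusd
Hunk 3: at line 3 remove [iya] add [gur] -> 13 lines: imedt jvxk uwpsl xww gur mnctx fshqr kvipc mzto oco dwzx caw elusd
Final line 11: dwzx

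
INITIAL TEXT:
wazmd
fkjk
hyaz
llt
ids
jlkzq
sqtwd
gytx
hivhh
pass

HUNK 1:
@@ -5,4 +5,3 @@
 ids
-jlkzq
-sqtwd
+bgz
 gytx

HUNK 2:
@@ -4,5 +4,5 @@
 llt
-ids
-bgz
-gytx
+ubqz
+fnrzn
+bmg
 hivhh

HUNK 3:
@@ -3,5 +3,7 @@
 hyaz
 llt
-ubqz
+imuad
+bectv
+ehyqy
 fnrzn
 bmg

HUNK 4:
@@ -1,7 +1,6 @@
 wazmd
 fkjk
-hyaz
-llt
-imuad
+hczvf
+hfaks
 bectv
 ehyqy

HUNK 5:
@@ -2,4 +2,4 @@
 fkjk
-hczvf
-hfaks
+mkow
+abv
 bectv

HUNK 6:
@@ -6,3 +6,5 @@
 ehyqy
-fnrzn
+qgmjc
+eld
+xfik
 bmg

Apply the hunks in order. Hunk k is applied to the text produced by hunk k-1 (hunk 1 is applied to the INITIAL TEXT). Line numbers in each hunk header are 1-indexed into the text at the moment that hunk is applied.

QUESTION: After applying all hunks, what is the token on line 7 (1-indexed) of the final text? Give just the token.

Answer: qgmjc

Derivation:
Hunk 1: at line 5 remove [jlkzq,sqtwd] add [bgz] -> 9 lines: wazmd fkjk hyaz llt ids bgz gytx hivhh pass
Hunk 2: at line 4 remove [ids,bgz,gytx] add [ubqz,fnrzn,bmg] -> 9 lines: wazmd fkjk hyaz llt ubqz fnrzn bmg hivhh pass
Hunk 3: at line 3 remove [ubqz] add [imuad,bectv,ehyqy] -> 11 lines: wazmd fkjk hyaz llt imuad bectv ehyqy fnrzn bmg hivhh pass
Hunk 4: at line 1 remove [hyaz,llt,imuad] add [hczvf,hfaks] -> 10 lines: wazmd fkjk hczvf hfaks bectv ehyqy fnrzn bmg hivhh pass
Hunk 5: at line 2 remove [hczvf,hfaks] add [mkow,abv] -> 10 lines: wazmd fkjk mkow abv bectv ehyqy fnrzn bmg hivhh pass
Hunk 6: at line 6 remove [fnrzn] add [qgmjc,eld,xfik] -> 12 lines: wazmd fkjk mkow abv bectv ehyqy qgmjc eld xfik bmg hivhh pass
Final line 7: qgmjc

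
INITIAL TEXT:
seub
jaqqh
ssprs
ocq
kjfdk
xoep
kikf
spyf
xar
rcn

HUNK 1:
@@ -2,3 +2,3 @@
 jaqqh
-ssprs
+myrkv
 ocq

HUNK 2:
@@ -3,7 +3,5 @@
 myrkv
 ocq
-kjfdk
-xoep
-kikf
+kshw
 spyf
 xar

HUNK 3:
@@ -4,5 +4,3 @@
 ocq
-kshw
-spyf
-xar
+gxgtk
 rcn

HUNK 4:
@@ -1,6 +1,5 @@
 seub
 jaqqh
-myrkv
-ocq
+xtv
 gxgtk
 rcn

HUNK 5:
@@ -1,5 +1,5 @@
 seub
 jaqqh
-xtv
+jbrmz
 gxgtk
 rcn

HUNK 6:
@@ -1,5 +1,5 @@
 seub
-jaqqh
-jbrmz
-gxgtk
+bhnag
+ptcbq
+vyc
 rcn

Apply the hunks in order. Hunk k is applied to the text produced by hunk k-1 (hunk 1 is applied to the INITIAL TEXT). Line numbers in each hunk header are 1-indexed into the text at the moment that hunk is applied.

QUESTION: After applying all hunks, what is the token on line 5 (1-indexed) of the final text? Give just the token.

Answer: rcn

Derivation:
Hunk 1: at line 2 remove [ssprs] add [myrkv] -> 10 lines: seub jaqqh myrkv ocq kjfdk xoep kikf spyf xar rcn
Hunk 2: at line 3 remove [kjfdk,xoep,kikf] add [kshw] -> 8 lines: seub jaqqh myrkv ocq kshw spyf xar rcn
Hunk 3: at line 4 remove [kshw,spyf,xar] add [gxgtk] -> 6 lines: seub jaqqh myrkv ocq gxgtk rcn
Hunk 4: at line 1 remove [myrkv,ocq] add [xtv] -> 5 lines: seub jaqqh xtv gxgtk rcn
Hunk 5: at line 1 remove [xtv] add [jbrmz] -> 5 lines: seub jaqqh jbrmz gxgtk rcn
Hunk 6: at line 1 remove [jaqqh,jbrmz,gxgtk] add [bhnag,ptcbq,vyc] -> 5 lines: seub bhnag ptcbq vyc rcn
Final line 5: rcn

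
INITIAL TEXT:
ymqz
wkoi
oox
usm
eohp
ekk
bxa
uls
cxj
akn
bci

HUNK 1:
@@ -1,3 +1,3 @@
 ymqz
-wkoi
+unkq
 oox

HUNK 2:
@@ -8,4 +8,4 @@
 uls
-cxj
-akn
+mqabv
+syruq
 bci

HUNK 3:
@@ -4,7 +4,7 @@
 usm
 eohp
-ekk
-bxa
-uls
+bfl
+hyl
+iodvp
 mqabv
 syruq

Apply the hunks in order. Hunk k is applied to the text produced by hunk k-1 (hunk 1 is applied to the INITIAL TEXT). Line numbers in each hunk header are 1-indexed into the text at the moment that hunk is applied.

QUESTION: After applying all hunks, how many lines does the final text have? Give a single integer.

Hunk 1: at line 1 remove [wkoi] add [unkq] -> 11 lines: ymqz unkq oox usm eohp ekk bxa uls cxj akn bci
Hunk 2: at line 8 remove [cxj,akn] add [mqabv,syruq] -> 11 lines: ymqz unkq oox usm eohp ekk bxa uls mqabv syruq bci
Hunk 3: at line 4 remove [ekk,bxa,uls] add [bfl,hyl,iodvp] -> 11 lines: ymqz unkq oox usm eohp bfl hyl iodvp mqabv syruq bci
Final line count: 11

Answer: 11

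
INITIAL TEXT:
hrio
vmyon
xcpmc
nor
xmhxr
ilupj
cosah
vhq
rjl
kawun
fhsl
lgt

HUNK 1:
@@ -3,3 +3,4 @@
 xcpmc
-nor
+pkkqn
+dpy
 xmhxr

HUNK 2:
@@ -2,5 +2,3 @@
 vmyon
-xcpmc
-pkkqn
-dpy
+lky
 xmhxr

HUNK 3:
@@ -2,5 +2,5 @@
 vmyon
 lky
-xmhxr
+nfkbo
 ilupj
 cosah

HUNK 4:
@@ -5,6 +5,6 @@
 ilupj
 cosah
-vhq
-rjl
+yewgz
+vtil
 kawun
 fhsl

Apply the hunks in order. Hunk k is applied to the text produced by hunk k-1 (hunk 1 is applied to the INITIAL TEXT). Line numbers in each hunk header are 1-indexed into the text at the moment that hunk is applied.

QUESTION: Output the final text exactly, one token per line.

Answer: hrio
vmyon
lky
nfkbo
ilupj
cosah
yewgz
vtil
kawun
fhsl
lgt

Derivation:
Hunk 1: at line 3 remove [nor] add [pkkqn,dpy] -> 13 lines: hrio vmyon xcpmc pkkqn dpy xmhxr ilupj cosah vhq rjl kawun fhsl lgt
Hunk 2: at line 2 remove [xcpmc,pkkqn,dpy] add [lky] -> 11 lines: hrio vmyon lky xmhxr ilupj cosah vhq rjl kawun fhsl lgt
Hunk 3: at line 2 remove [xmhxr] add [nfkbo] -> 11 lines: hrio vmyon lky nfkbo ilupj cosah vhq rjl kawun fhsl lgt
Hunk 4: at line 5 remove [vhq,rjl] add [yewgz,vtil] -> 11 lines: hrio vmyon lky nfkbo ilupj cosah yewgz vtil kawun fhsl lgt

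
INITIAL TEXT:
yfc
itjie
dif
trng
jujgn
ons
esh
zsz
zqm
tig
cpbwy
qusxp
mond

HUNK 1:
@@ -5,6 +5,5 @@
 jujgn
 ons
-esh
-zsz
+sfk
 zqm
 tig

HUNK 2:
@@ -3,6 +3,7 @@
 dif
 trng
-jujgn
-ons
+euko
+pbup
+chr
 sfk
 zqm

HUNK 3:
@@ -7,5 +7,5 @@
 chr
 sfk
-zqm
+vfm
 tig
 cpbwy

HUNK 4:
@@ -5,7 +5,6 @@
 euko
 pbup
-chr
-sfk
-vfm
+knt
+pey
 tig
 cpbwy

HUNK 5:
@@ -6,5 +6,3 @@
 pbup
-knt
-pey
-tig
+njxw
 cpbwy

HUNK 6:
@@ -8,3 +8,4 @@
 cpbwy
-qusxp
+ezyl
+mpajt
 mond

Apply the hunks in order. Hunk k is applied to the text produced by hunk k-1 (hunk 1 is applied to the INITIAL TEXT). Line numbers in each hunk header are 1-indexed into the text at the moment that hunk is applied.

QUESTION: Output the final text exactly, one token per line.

Hunk 1: at line 5 remove [esh,zsz] add [sfk] -> 12 lines: yfc itjie dif trng jujgn ons sfk zqm tig cpbwy qusxp mond
Hunk 2: at line 3 remove [jujgn,ons] add [euko,pbup,chr] -> 13 lines: yfc itjie dif trng euko pbup chr sfk zqm tig cpbwy qusxp mond
Hunk 3: at line 7 remove [zqm] add [vfm] -> 13 lines: yfc itjie dif trng euko pbup chr sfk vfm tig cpbwy qusxp mond
Hunk 4: at line 5 remove [chr,sfk,vfm] add [knt,pey] -> 12 lines: yfc itjie dif trng euko pbup knt pey tig cpbwy qusxp mond
Hunk 5: at line 6 remove [knt,pey,tig] add [njxw] -> 10 lines: yfc itjie dif trng euko pbup njxw cpbwy qusxp mond
Hunk 6: at line 8 remove [qusxp] add [ezyl,mpajt] -> 11 lines: yfc itjie dif trng euko pbup njxw cpbwy ezyl mpajt mond

Answer: yfc
itjie
dif
trng
euko
pbup
njxw
cpbwy
ezyl
mpajt
mond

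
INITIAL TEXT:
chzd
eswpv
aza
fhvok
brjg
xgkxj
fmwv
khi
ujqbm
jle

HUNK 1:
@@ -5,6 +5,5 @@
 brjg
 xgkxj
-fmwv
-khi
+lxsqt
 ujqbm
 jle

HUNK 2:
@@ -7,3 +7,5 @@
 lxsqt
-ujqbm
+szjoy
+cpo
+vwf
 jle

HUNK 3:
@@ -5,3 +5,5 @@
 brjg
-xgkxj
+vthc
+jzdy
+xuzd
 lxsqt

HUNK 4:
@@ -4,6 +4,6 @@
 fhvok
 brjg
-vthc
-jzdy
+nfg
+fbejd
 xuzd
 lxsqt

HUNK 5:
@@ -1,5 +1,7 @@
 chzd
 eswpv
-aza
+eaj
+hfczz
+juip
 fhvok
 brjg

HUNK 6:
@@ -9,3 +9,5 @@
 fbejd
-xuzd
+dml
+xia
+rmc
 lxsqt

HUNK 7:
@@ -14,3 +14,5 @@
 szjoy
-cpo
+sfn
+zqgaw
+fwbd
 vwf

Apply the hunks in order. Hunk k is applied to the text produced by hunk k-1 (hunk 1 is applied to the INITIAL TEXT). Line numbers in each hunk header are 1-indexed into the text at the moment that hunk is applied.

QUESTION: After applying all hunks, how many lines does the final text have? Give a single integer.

Answer: 19

Derivation:
Hunk 1: at line 5 remove [fmwv,khi] add [lxsqt] -> 9 lines: chzd eswpv aza fhvok brjg xgkxj lxsqt ujqbm jle
Hunk 2: at line 7 remove [ujqbm] add [szjoy,cpo,vwf] -> 11 lines: chzd eswpv aza fhvok brjg xgkxj lxsqt szjoy cpo vwf jle
Hunk 3: at line 5 remove [xgkxj] add [vthc,jzdy,xuzd] -> 13 lines: chzd eswpv aza fhvok brjg vthc jzdy xuzd lxsqt szjoy cpo vwf jle
Hunk 4: at line 4 remove [vthc,jzdy] add [nfg,fbejd] -> 13 lines: chzd eswpv aza fhvok brjg nfg fbejd xuzd lxsqt szjoy cpo vwf jle
Hunk 5: at line 1 remove [aza] add [eaj,hfczz,juip] -> 15 lines: chzd eswpv eaj hfczz juip fhvok brjg nfg fbejd xuzd lxsqt szjoy cpo vwf jle
Hunk 6: at line 9 remove [xuzd] add [dml,xia,rmc] -> 17 lines: chzd eswpv eaj hfczz juip fhvok brjg nfg fbejd dml xia rmc lxsqt szjoy cpo vwf jle
Hunk 7: at line 14 remove [cpo] add [sfn,zqgaw,fwbd] -> 19 lines: chzd eswpv eaj hfczz juip fhvok brjg nfg fbejd dml xia rmc lxsqt szjoy sfn zqgaw fwbd vwf jle
Final line count: 19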